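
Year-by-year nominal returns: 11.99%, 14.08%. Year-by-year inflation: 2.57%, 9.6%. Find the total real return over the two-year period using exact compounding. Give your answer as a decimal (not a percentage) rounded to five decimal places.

0.13647

Compound the nominal returns: 1.1199 × 1.1408 = 1.277582.
Compound inflation: 1.0257 × 1.0960 = 1.124167.
Deflate: 1.277582 / 1.124167 = 1.136470.
Total real return = 1.136470 − 1 → 0.13647.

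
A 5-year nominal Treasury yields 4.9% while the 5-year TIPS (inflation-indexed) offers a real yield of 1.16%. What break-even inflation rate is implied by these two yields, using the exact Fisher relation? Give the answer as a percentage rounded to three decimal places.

3.697%

(1 + π) = (1 + i)/(1 + r) = 1.04900 / 1.01160 = 1.036971
Break-even inflation = 1.036971 − 1 → 3.697%.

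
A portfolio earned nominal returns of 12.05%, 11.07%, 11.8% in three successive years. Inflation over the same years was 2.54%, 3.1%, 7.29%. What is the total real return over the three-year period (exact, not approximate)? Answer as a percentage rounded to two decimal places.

22.67%

Nominal growth factor = 1.1205 × 1.1107 × 1.1180 = 1.391395
Price-level growth factor = 1.0254 × 1.0310 × 1.0729 = 1.134256
Real growth factor = 1.391395 / 1.134256 = 1.226702
Total real return = 1.226702 − 1 → 22.67%.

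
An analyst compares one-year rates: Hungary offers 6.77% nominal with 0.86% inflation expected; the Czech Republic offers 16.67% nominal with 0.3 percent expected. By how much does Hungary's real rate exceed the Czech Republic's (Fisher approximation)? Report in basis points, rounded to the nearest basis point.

-1046 basis points

Hungary: 6.77% − 0.86% = 5.910%
The Czech Republic: 16.67% − 0.3% = 16.370%
Differential = -10.460% → -1046 basis points.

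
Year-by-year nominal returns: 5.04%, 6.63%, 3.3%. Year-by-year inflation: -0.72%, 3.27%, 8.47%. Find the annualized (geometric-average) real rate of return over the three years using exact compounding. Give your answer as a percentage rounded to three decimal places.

Nominal growth factor = 1.0504 × 1.0663 × 1.0330 = 1.15700289
Price-level growth factor = 0.9928 × 1.0327 × 1.0847 = 1.11210447
Real growth factor = 1.15700289 / 1.11210447 = 1.04037249
Annualized real rate = 1.04037249^(1/3) − 1 = 1.3280% → 1.328%.

1.328%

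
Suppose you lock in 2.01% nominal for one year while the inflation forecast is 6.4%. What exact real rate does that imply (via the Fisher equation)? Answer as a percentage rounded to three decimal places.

By the Fisher equation, 1 + r = (1 + i)/(1 + π).
1 + r = 1.02010 / 1.06400 = 0.958741
r = 0.958741 − 1 = -4.1259%, i.e. -4.126%.

-4.126%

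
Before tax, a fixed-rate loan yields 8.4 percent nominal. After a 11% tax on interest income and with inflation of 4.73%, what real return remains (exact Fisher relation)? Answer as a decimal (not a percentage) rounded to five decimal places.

0.02622

After-tax nominal return = 8.4% × (1 − 0.11) = 7.4760%.
1 + r = 1.07476 / 1.04730 = 1.026220
After-tax real rate = 1.026220 − 1 → 0.02622.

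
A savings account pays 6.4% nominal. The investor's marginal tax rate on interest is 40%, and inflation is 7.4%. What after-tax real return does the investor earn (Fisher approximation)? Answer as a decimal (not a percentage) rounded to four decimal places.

After-tax nominal return = 6.4% × (1 − 0.4) = 3.8400%.
r ≈ 3.8400% − 7.4% → -0.0356.

-0.0356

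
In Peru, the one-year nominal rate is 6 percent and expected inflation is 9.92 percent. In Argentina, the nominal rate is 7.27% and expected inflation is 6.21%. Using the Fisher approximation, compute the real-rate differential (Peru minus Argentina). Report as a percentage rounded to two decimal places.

-4.98%

Peru: 6% − 9.92% = -3.920%
Argentina: 7.27% − 6.21% = 1.060%
Differential = -4.980% → -4.98%.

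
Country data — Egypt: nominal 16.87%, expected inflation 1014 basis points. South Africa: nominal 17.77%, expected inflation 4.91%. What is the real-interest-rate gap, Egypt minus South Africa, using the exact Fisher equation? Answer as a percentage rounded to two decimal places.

Egypt: (1 + 0.1687)/(1 + 0.1014) − 1 = 6.1104%
South Africa: (1 + 0.1777)/(1 + 0.0491) − 1 = 12.2581%
Differential = 6.1104% − 12.2581% = -6.1477% → -6.15%.

-6.15%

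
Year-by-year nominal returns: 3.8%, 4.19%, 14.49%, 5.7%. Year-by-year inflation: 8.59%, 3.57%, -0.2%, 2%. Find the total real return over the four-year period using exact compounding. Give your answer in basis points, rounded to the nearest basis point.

Nominal growth factor = 1.0380 × 1.0419 × 1.1449 × 1.0570 = 1.308778
Price-level growth factor = 1.0859 × 1.0357 × 0.9980 × 1.0200 = 1.144866
Real growth factor = 1.308778 / 1.144866 = 1.143172
Total real return = 1.143172 − 1 → 1432 basis points.

1432 basis points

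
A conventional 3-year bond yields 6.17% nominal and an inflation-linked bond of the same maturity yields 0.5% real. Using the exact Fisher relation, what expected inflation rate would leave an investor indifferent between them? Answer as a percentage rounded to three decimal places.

(1 + π) = (1 + i)/(1 + r) = 1.06170 / 1.00500 = 1.056418
Break-even inflation = 1.056418 − 1 → 5.642%.

5.642%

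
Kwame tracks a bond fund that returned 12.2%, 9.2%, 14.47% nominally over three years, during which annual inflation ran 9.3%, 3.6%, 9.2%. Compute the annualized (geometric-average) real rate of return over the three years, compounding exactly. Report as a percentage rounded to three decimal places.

4.288%

Compound the nominal returns: 1.1220 × 1.0920 × 1.1447 = 1.40251391.
Compound inflation: 1.0930 × 1.0360 × 1.0920 = 1.23652402.
Deflate: 1.40251391 / 1.23652402 = 1.13423912.
Annualized real rate = 1.13423912^(1/3) − 1 = 4.2881% → 4.288%.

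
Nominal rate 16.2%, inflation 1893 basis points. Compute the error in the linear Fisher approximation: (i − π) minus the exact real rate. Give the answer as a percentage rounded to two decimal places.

Approximate: r ≈ 16.200% − 18.930% = -2.7300%
Exact: (1 + 0.1620)/(1 + 0.1893) − 1 = -2.2955%
Error = -2.7300% − (-2.2955%) = -0.4345% → -0.43%.

-0.43%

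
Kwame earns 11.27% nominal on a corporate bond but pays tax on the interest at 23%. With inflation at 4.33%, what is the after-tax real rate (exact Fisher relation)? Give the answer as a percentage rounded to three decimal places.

4.167%

After-tax nominal return = 11.27% × (1 − 0.23) = 8.6779%.
1 + r = 1.086779 / 1.04330 = 1.041674
After-tax real rate = 1.041674 − 1 → 4.167%.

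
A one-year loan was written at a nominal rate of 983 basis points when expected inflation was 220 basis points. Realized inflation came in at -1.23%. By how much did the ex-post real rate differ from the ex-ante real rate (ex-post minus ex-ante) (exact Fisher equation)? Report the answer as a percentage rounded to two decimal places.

3.73%

Ex-ante: (1 + 0.0983)/(1 + 0.0220) − 1 = 7.4658%
Ex-post: (1 + 0.0983)/(1 − 0.0123) − 1 = 11.1977%
Difference (ex-post − ex-ante) = 3.7320% → 3.73%.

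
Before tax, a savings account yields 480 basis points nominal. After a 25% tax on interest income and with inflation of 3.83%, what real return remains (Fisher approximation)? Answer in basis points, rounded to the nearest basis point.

-23 basis points

After-tax nominal return = 4.8% × (1 − 0.25) = 3.6000%.
r ≈ 3.6000% − 3.83% → -23 basis points.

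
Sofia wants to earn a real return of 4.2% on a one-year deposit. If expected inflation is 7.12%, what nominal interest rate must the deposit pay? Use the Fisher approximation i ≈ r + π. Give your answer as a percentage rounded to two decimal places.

11.32%

i ≈ r + π = 4.2% + 7.12% = 11.32%.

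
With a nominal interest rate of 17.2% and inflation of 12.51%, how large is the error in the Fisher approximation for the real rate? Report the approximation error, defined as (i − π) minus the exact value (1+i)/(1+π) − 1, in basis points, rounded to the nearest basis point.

52 basis points

Approximate: r ≈ 17.200% − 12.510% = 4.6900%
Exact: (1 + 0.1720)/(1 + 0.1251) − 1 = 4.1685%
Error = 4.6900% − 4.1685% = 0.5215% → 52 basis points.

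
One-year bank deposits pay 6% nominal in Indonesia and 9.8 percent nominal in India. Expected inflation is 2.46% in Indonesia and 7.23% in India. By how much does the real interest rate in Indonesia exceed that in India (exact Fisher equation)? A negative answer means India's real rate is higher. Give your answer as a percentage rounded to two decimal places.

1.06%

Indonesia: (1 + 0.0600)/(1 + 0.0246) − 1 = 3.4550%
India: (1 + 0.0980)/(1 + 0.0723) − 1 = 2.3967%
Differential = 3.4550% − 2.3967% = 1.0583% → 1.06%.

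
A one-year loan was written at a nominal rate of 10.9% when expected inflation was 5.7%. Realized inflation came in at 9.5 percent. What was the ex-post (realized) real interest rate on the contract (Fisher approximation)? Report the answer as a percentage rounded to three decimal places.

Ex-post: 10.9% − 9.5% = 1.400%
So the realized real rate is 1.400%.

1.400%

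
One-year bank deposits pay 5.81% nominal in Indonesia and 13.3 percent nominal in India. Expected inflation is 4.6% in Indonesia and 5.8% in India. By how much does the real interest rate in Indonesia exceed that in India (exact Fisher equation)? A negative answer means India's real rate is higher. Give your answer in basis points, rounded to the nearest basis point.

-593 basis points

Indonesia: (1 + 0.0581)/(1 + 0.0460) − 1 = 1.1568%
India: (1 + 0.1330)/(1 + 0.0580) − 1 = 7.0888%
Differential = 1.1568% − 7.0888% = -5.9321% → -593 basis points.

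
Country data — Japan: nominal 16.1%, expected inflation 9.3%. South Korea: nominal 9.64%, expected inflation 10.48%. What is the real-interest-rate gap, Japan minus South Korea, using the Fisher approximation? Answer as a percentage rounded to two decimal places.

7.64%

Japan: 16.1% − 9.3% = 6.800%
South Korea: 9.64% − 10.48% = -0.840%
Differential = 7.640% → 7.64%.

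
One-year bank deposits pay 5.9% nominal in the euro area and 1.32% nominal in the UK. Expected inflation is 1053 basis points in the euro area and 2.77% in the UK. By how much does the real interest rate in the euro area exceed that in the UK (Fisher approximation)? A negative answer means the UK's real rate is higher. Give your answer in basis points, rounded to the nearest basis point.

-318 basis points

The euro area: 5.9% − 10.53% = -4.630%
The UK: 1.32% − 2.77% = -1.450%
Differential = -3.180% → -318 basis points.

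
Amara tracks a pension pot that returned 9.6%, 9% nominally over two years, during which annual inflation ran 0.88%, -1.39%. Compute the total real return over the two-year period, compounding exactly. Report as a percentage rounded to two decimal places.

Nominal growth factor = 1.0960 × 1.0900 = 1.194640
Price-level growth factor = 1.0088 × 0.9861 = 0.994778
Real growth factor = 1.194640 / 0.994778 = 1.200912
Total real return = 1.200912 − 1 → 20.09%.

20.09%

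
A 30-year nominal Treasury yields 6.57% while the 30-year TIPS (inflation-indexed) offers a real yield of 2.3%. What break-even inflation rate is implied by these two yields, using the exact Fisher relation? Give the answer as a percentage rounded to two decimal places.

(1 + π) = (1 + i)/(1 + r) = 1.06570 / 1.02300 = 1.041740
Break-even inflation = 1.041740 − 1 → 4.17%.

4.17%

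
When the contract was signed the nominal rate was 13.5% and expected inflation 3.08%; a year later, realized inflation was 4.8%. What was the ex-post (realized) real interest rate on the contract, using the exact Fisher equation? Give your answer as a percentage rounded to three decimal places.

8.302%

Ex-post: (1 + 0.1350)/(1 + 0.0480) − 1 = 8.30153%
So the realized real rate is 8.302%.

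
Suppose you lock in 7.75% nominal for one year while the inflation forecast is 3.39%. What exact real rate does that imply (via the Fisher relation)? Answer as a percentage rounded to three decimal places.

4.217%

By the Fisher relation, 1 + r = (1 + i)/(1 + π).
1 + r = 1.07750 / 1.03390 = 1.042170
r = 1.042170 − 1 = 4.2170%, i.e. 4.217%.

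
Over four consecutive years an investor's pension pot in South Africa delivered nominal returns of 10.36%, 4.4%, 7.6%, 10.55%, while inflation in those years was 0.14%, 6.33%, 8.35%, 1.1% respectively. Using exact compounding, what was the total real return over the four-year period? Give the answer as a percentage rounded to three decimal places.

17.501%

Compound the nominal returns: 1.1036 × 1.0440 × 1.0760 × 1.1055 = 1.3705132.
Compound inflation: 1.0014 × 1.0633 × 1.0835 × 1.0110 = 1.1663892.
Deflate: 1.3705132 / 1.1663892 = 1.1750051.
Total real return = 1.1750051 − 1 → 17.501%.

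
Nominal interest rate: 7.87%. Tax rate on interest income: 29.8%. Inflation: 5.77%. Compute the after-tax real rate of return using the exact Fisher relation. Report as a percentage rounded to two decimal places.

After-tax nominal return = 7.87% × (1 − 0.298) = 5.52474%.
1 + r = 1.0552474 / 1.05770 = 0.997681
After-tax real rate = 0.997681 − 1 → -0.23%.

-0.23%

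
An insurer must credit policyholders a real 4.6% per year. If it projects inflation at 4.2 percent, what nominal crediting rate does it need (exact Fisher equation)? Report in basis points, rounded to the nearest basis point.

899 basis points

(1 + i) = (1 + r)(1 + π) = 1.04600 × 1.04200 = 1.089932
i = 1.089932 − 1, so the required nominal rate is 899 basis points.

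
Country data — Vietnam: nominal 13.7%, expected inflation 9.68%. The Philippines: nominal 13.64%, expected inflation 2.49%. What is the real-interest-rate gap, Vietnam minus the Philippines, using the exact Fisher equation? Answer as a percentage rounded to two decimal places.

Vietnam: (1 + 0.1370)/(1 + 0.0968) − 1 = 3.6652%
The Philippines: (1 + 0.1364)/(1 + 0.0249) − 1 = 10.8791%
Differential = 3.6652% − 10.8791% = -7.2139% → -7.21%.

-7.21%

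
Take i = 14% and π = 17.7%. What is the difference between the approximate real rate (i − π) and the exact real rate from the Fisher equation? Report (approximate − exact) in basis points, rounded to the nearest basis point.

-56 basis points

Approximate: r ≈ 14.000% − 17.700% = -3.7000%
Exact: (1 + 0.1400)/(1 + 0.1770) − 1 = -3.1436%
Error = -3.7000% − (-3.1436%) = -0.5564% → -56 basis points.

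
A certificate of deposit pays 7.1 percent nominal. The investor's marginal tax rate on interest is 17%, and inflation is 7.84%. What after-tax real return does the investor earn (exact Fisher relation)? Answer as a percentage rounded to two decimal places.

-1.81%

After-tax nominal return = 7.1% × (1 − 0.17) = 5.8930%.
1 + r = 1.05893 / 1.07840 = 0.981945
After-tax real rate = 0.981945 − 1 → -1.81%.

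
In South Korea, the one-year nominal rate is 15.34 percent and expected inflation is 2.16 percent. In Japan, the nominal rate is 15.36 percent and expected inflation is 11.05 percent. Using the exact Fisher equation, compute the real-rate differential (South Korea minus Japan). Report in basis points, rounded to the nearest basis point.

South Korea: (1 + 0.1534)/(1 + 0.0216) − 1 = 12.9013%
Japan: (1 + 0.1536)/(1 + 0.1105) − 1 = 3.8811%
Differential = 12.9013% − 3.8811% = 9.0202% → 902 basis points.

902 basis points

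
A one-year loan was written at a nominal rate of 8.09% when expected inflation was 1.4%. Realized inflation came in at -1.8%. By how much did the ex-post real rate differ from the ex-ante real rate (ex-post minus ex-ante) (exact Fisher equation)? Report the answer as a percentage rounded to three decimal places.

3.474%

Ex-ante: (1 + 0.0809)/(1 + 0.0140) − 1 = 6.5976%
Ex-post: (1 + 0.0809)/(1 − 0.0180) − 1 = 10.0713%
Difference (ex-post − ex-ante) = 3.4736% → 3.474%.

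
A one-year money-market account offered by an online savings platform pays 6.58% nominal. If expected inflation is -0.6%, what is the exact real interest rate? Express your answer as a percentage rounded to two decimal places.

7.22%

1 + r = 1.06580 / 0.99400 = 1.072233
r = 1.072233 − 1 = 7.2233%, i.e. 7.22%.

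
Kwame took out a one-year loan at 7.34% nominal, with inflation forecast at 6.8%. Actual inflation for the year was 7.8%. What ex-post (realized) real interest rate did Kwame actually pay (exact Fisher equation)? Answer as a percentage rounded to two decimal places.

-0.43%

Ex-post: (1 + 0.0734)/(1 + 0.0780) − 1 = -0.4267%
So the realized real rate is -0.43%.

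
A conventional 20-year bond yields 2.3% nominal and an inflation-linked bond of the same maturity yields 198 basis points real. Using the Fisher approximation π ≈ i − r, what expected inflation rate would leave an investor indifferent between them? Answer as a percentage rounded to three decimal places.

π ≈ i − r = 2.3% − 1.98% → 0.320%.

0.320%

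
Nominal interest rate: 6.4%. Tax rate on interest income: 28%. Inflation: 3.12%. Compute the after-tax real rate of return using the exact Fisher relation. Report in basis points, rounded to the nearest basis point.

144 basis points

After-tax nominal return = 6.4% × (1 − 0.28) = 4.6080%.
1 + r = 1.04608 / 1.03120 = 1.014430
After-tax real rate = 1.014430 − 1 → 144 basis points.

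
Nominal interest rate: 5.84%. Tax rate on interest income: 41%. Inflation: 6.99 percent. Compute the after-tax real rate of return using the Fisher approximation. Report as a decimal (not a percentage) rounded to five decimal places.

-0.03544

After-tax nominal return = 5.84% × (1 − 0.41) = 3.4456%.
r ≈ 3.4456% − 6.99% → -0.03544.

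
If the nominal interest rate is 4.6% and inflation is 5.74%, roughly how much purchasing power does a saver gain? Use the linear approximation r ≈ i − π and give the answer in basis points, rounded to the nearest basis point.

-114 basis points

r ≈ i − π = 4.6% − 5.74% = -114 basis points.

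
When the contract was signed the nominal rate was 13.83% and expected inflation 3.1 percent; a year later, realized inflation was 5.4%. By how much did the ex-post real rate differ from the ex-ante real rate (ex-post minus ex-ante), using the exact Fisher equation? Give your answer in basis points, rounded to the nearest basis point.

Ex-ante: (1 + 0.1383)/(1 + 0.0310) − 1 = 10.4074%
Ex-post: (1 + 0.1383)/(1 + 0.0540) − 1 = 7.9981%
Difference (ex-post − ex-ante) = -2.4093% → -241 basis points.

-241 basis points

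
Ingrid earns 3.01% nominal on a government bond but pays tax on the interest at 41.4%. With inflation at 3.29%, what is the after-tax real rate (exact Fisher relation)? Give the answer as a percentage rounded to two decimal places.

-1.48%

After-tax nominal return = 3.01% × (1 − 0.414) = 1.76386%.
1 + r = 1.0176386 / 1.03290 = 0.985225
After-tax real rate = 0.985225 − 1 → -1.48%.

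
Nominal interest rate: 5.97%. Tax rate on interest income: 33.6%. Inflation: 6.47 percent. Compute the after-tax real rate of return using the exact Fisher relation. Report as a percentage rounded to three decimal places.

After-tax nominal return = 5.97% × (1 − 0.336) = 3.96408%.
1 + r = 1.0396408 / 1.06470 = 0.976464
After-tax real rate = 0.976464 − 1 → -2.354%.

-2.354%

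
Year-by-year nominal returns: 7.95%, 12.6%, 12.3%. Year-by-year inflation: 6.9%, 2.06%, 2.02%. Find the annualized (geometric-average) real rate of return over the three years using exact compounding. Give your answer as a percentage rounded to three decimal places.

Compound the nominal returns: 1.0795 × 1.1260 × 1.1230 = 1.36502559.
Compound inflation: 1.0690 × 1.0206 × 1.0202 = 1.11306003.
Deflate: 1.36502559 / 1.11306003 = 1.22637194.
Annualized real rate = 1.22637194^(1/3) − 1 = 7.0387% → 7.039%.

7.039%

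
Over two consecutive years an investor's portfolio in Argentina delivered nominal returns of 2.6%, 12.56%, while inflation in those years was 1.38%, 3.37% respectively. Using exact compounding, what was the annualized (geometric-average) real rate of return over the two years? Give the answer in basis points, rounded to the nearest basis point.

498 basis points

Compound the nominal returns: 1.0260 × 1.1256 = 1.15486560.
Compound inflation: 1.0138 × 1.0337 = 1.04796506.
Deflate: 1.15486560 / 1.04796506 = 1.10200773.
Annualized real rate = 1.10200773^(1/2) − 1 = 4.9766% → 498 basis points.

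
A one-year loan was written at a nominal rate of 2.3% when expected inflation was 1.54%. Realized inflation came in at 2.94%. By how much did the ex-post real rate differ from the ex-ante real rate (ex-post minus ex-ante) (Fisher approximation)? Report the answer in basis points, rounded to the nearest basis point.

-140 basis points

Ex-ante: 2.3% − 1.54% = 0.760%
Ex-post: 2.3% − 2.94% = -0.640%
Difference (ex-post − ex-ante) = -1.4000% → -140 basis points.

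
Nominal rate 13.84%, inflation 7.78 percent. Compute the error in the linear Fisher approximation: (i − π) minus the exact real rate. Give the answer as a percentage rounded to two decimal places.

0.44%

Approximate: r ≈ 13.840% − 7.780% = 6.0600%
Exact: (1 + 0.1384)/(1 + 0.0778) − 1 = 5.6226%
Error = 6.0600% − 5.6226% = 0.4374% → 0.44%.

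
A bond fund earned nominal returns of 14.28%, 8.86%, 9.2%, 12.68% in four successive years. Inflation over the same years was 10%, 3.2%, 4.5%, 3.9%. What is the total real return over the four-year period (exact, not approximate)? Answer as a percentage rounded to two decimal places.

24.19%

Nominal growth factor = 1.1428 × 1.0886 × 1.0920 × 1.1268 = 1.530763
Price-level growth factor = 1.1000 × 1.0320 × 1.0450 × 1.0390 = 1.232549
Real growth factor = 1.530763 / 1.232549 = 1.241949
Total real return = 1.241949 − 1 → 24.19%.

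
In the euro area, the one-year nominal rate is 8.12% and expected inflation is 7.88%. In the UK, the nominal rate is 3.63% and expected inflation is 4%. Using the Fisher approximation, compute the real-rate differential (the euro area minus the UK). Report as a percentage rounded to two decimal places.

0.61%

The euro area: 8.12% − 7.88% = 0.240%
The UK: 3.63% − 4% = -0.370%
Differential = 0.610% → 0.61%.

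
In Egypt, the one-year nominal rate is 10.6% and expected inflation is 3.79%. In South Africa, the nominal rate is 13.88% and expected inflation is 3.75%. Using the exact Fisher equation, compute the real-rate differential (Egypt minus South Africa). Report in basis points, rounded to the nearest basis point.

-320 basis points

Egypt: (1 + 0.1060)/(1 + 0.0379) − 1 = 6.5613%
South Africa: (1 + 0.1388)/(1 + 0.0375) − 1 = 9.7639%
Differential = 6.5613% − 9.7639% = -3.2025% → -320 basis points.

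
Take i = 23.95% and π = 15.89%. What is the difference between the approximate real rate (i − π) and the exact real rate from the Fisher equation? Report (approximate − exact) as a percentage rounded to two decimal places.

Approximate: r ≈ 23.950% − 15.890% = 8.0600%
Exact: (1 + 0.2395)/(1 + 0.1589) − 1 = 6.9549%
Error = 8.0600% − 6.9549% = 1.1051% → 1.11%.

1.11%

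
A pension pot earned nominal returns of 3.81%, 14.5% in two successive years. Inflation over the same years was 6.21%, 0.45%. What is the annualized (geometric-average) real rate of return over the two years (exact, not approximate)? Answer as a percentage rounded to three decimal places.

5.552%

Compound the nominal returns: 1.0381 × 1.1450 = 1.18862450.
Compound inflation: 1.0621 × 1.0045 = 1.06687945.
Deflate: 1.18862450 / 1.06687945 = 1.11411322.
Annualized real rate = 1.11411322^(1/2) − 1 = 5.5516% → 5.552%.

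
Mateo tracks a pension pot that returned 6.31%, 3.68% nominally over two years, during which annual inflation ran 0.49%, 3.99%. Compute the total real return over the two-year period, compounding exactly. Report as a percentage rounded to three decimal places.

5.476%

Nominal growth factor = 1.0631 × 1.0368 = 1.102222
Price-level growth factor = 1.0049 × 1.0399 = 1.044996
Real growth factor = 1.102222 / 1.044996 = 1.054763
Total real return = 1.054763 − 1 → 5.476%.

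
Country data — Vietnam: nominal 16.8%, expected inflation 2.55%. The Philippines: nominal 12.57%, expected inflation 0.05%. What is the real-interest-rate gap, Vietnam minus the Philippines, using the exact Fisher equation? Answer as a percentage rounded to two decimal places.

1.38%

Vietnam: (1 + 0.1680)/(1 + 0.0255) − 1 = 13.8957%
The Philippines: (1 + 0.1257)/(1 + 0.0005) − 1 = 12.5137%
Differential = 13.8957% − 12.5137% = 1.3819% → 1.38%.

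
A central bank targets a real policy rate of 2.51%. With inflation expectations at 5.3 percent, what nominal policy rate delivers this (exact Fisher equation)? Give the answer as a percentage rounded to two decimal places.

7.94%

(1 + i) = (1 + r)(1 + π) = 1.02510 × 1.05300 = 1.0794303
i = 1.0794303 − 1, so the required nominal rate is 7.94%.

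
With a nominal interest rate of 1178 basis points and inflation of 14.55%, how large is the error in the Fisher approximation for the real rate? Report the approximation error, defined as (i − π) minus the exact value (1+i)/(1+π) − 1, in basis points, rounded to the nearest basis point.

Approximate: r ≈ 11.780% − 14.550% = -2.7700%
Exact: (1 + 0.1178)/(1 + 0.1455) − 1 = -2.4182%
Error = -2.7700% − (-2.4182%) = -0.3518% → -35 basis points.

-35 basis points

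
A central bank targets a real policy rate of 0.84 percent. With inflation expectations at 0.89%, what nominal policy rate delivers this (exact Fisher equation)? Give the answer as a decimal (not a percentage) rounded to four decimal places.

(1 + i) = (1 + r)(1 + π) = 1.00840 × 1.00890 = 1.01737476
i = 1.01737476 − 1, so the required nominal rate is 0.0174.

0.0174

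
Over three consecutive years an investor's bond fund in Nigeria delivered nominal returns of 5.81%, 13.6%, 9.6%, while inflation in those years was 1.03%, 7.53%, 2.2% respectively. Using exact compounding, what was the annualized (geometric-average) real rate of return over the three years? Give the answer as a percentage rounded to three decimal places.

5.867%

Nominal growth factor = 1.0581 × 1.1360 × 1.0960 = 1.31739375
Price-level growth factor = 1.0103 × 1.0753 × 1.0220 = 1.11027585
Real growth factor = 1.31739375 / 1.11027585 = 1.18654634
Annualized real rate = 1.18654634^(1/3) − 1 = 5.8672% → 5.867%.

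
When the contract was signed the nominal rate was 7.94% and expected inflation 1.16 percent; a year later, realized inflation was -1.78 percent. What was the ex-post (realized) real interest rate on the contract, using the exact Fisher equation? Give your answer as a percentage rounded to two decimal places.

9.90%

Ex-post: (1 + 0.0794)/(1 − 0.0178) − 1 = 9.8962%
So the realized real rate is 9.90%.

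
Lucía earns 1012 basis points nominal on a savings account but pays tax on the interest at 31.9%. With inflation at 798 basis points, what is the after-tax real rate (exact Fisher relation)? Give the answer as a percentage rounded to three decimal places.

After-tax nominal return = 10.12% × (1 − 0.319) = 6.89172%.
1 + r = 1.0689172 / 1.07980 = 0.989921
After-tax real rate = 0.989921 − 1 → -1.008%.

-1.008%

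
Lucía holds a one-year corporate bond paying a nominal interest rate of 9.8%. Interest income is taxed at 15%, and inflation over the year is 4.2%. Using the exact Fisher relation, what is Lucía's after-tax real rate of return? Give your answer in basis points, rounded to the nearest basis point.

After-tax nominal return = 9.8% × (1 − 0.15) = 8.3300%.
1 + r = 1.08330 / 1.04200 = 1.039635
After-tax real rate = 1.039635 − 1 → 396 basis points.

396 basis points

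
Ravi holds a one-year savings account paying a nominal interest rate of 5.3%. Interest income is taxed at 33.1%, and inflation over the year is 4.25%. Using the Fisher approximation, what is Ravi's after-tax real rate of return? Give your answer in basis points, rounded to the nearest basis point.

After-tax nominal return = 5.3% × (1 − 0.331) = 3.5457%.
r ≈ 3.5457% − 4.25% → -70 basis points.

-70 basis points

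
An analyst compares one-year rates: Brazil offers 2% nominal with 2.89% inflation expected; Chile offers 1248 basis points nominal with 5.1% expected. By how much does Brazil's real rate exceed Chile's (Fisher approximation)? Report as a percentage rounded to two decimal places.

Brazil: 2% − 2.89% = -0.890%
Chile: 12.48% − 5.1% = 7.380%
Differential = -8.270% → -8.27%.

-8.27%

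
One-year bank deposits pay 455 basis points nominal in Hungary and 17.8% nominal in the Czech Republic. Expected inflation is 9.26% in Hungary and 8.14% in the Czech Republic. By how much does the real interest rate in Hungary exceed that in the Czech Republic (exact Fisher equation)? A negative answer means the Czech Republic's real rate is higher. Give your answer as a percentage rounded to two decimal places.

Hungary: (1 + 0.0455)/(1 + 0.0926) − 1 = -4.3108%
The Czech Republic: (1 + 0.1780)/(1 + 0.0814) − 1 = 8.9329%
Differential = -4.3108% − 8.9329% = -13.2437% → -13.24%.

-13.24%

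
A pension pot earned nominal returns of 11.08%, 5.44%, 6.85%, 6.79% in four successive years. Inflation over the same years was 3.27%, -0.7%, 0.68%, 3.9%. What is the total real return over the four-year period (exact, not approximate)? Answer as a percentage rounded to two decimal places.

24.58%

Compound the nominal returns: 1.1108 × 1.0544 × 1.0685 × 1.0679 = 1.336431.
Compound inflation: 1.0327 × 0.9930 × 1.0068 × 1.0390 = 1.072710.
Deflate: 1.336431 / 1.072710 = 1.245846.
Total real return = 1.245846 − 1 → 24.58%.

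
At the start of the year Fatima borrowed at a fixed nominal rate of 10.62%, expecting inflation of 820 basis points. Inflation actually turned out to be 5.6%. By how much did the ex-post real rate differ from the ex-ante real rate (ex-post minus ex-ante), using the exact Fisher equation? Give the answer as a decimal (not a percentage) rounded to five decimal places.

Ex-ante: (1 + 0.1062)/(1 + 0.0820) − 1 = 2.2366%
Ex-post: (1 + 0.1062)/(1 + 0.0560) − 1 = 4.7538%
Difference (ex-post − ex-ante) = 2.5172% → 0.02517.

0.02517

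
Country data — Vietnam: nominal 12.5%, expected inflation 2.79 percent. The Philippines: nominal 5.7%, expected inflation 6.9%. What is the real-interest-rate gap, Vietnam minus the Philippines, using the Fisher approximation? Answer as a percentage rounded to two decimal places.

Vietnam: 12.5% − 2.79% = 9.710%
The Philippines: 5.7% − 6.9% = -1.200%
Differential = 10.910% → 10.91%.

10.91%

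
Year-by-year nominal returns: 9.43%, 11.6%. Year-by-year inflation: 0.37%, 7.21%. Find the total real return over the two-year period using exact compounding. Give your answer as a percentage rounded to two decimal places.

Nominal growth factor = 1.0943 × 1.1160 = 1.221239
Price-level growth factor = 1.0037 × 1.0721 = 1.076067
Real growth factor = 1.221239 / 1.076067 = 1.134910
Total real return = 1.134910 − 1 → 13.49%.

13.49%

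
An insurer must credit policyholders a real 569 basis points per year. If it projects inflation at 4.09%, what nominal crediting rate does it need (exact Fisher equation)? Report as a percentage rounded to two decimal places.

(1 + i) = (1 + r)(1 + π) = 1.05690 × 1.04090 = 1.10012721
i = 1.10012721 − 1, so the required nominal rate is 10.01%.

10.01%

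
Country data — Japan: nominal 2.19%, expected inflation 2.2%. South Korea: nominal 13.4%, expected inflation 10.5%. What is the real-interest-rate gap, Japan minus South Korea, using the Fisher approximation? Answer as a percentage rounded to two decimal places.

Japan: 2.19% − 2.2% = -0.010%
South Korea: 13.4% − 10.5% = 2.900%
Differential = -2.910% → -2.91%.

-2.91%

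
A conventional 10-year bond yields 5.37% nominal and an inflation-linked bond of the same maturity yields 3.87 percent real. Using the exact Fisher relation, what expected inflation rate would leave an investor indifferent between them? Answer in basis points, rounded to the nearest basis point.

(1 + π) = (1 + i)/(1 + r) = 1.05370 / 1.03870 = 1.014441
Break-even inflation = 1.014441 − 1 → 144 basis points.

144 basis points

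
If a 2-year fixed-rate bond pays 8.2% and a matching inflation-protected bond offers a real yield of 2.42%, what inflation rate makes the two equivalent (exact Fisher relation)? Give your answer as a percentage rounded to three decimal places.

(1 + π) = (1 + i)/(1 + r) = 1.08200 / 1.02420 = 1.056434
Break-even inflation = 1.056434 − 1 → 5.643%.

5.643%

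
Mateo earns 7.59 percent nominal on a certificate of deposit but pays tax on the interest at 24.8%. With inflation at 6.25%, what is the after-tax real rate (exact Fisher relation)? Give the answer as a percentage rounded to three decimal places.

After-tax nominal return = 7.59% × (1 − 0.248) = 5.70768%.
1 + r = 1.0570768 / 1.06250 = 0.994896
After-tax real rate = 0.994896 − 1 → -0.510%.

-0.510%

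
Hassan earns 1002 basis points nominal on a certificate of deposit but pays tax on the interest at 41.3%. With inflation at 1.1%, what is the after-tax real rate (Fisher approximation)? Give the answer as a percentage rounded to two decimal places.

After-tax nominal return = 10.02% × (1 − 0.413) = 5.88174%.
r ≈ 5.88174% − 1.1% → 4.78%.

4.78%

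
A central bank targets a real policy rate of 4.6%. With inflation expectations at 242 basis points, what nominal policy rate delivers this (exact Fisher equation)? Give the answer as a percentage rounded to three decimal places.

7.131%

(1 + i) = (1 + r)(1 + π) = 1.04600 × 1.02420 = 1.0713132
i = 1.0713132 − 1, so the required nominal rate is 7.131%.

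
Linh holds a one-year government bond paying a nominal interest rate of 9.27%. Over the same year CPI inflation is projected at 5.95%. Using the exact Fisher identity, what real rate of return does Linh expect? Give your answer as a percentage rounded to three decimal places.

3.134%

By the Fisher identity, 1 + r = (1 + i)/(1 + π).
1 + r = 1.09270 / 1.05950 = 1.031336
r = 1.031336 − 1 = 3.1336%, i.e. 3.134%.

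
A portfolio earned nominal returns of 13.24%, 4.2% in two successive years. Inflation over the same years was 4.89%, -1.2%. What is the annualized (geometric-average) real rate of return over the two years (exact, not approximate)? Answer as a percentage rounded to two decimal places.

Nominal growth factor = 1.1324 × 1.0420 = 1.17996080
Price-level growth factor = 1.0489 × 0.9880 = 1.03631320
Real growth factor = 1.17996080 / 1.03631320 = 1.13861408
Annualized real rate = 1.13861408^(1/2) − 1 = 6.7059% → 6.71%.

6.71%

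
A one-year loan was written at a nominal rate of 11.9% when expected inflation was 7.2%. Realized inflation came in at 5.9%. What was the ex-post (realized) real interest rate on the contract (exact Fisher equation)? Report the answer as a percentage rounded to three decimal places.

5.666%

Ex-post: (1 + 0.1190)/(1 + 0.0590) − 1 = 5.6657%
So the realized real rate is 5.666%.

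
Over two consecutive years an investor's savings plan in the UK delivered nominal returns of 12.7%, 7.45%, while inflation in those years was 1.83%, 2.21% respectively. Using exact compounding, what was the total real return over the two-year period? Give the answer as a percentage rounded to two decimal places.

16.35%

Compound the nominal returns: 1.1270 × 1.0745 = 1.210962.
Compound inflation: 1.0183 × 1.0221 = 1.040804.
Deflate: 1.210962 / 1.040804 = 1.163486.
Total real return = 1.163486 − 1 → 16.35%.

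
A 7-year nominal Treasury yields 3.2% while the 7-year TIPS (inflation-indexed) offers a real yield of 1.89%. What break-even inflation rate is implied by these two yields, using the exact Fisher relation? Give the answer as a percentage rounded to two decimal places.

1.29%

(1 + π) = (1 + i)/(1 + r) = 1.03200 / 1.01890 = 1.012857
Break-even inflation = 1.012857 − 1 → 1.29%.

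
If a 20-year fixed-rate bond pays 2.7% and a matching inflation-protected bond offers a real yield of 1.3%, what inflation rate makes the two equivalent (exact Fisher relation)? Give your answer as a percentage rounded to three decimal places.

1.382%

(1 + π) = (1 + i)/(1 + r) = 1.02700 / 1.01300 = 1.013820
Break-even inflation = 1.013820 − 1 → 1.382%.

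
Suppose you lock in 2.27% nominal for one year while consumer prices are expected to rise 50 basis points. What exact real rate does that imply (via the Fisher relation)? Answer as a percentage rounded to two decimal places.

1.76%

1 + r = 1.02270 / 1.00500 = 1.017612
r = 1.017612 − 1 = 1.7612%, i.e. 1.76%.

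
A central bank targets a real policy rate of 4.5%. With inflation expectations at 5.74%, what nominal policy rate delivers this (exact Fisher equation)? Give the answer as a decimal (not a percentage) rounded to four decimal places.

0.1050

(1 + i) = (1 + r)(1 + π) = 1.04500 × 1.05740 = 1.104983
i = 1.104983 − 1, so the required nominal rate is 0.1050.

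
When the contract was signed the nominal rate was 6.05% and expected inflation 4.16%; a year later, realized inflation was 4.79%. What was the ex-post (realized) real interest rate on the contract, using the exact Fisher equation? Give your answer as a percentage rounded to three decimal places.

1.202%

Ex-post: (1 + 0.0605)/(1 + 0.0479) − 1 = 1.2024%
So the realized real rate is 1.202%.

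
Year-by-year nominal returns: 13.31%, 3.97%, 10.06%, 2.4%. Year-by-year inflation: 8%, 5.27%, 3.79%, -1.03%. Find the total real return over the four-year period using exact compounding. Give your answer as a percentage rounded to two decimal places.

Compound the nominal returns: 1.1331 × 1.0397 × 1.1006 × 1.0240 = 1.327718.
Compound inflation: 1.0800 × 1.0527 × 1.0379 × 0.9897 = 1.167851.
Deflate: 1.327718 / 1.167851 = 1.136890.
Total real return = 1.136890 − 1 → 13.69%.

13.69%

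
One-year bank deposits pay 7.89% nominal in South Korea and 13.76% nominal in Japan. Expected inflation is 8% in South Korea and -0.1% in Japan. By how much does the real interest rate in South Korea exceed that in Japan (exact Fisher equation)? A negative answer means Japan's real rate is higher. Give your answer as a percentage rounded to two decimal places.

South Korea: (1 + 0.0789)/(1 + 0.0800) − 1 = -0.1019%
Japan: (1 + 0.1376)/(1 − 0.0010) − 1 = 13.8739%
Differential = -0.1019% − 13.8739% = -13.9757% → -13.98%.

-13.98%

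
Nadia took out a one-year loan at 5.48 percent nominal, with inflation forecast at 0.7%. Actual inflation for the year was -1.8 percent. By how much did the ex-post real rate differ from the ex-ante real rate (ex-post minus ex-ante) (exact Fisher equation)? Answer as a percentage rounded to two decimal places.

2.67%

Ex-ante: (1 + 0.0548)/(1 + 0.0070) − 1 = 4.7468%
Ex-post: (1 + 0.0548)/(1 − 0.0180) − 1 = 7.4134%
Difference (ex-post − ex-ante) = 2.6667% → 2.67%.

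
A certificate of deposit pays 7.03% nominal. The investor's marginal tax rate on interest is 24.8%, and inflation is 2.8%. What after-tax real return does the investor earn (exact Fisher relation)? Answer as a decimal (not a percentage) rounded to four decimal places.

0.0242

After-tax nominal return = 7.03% × (1 − 0.248) = 5.28656%.
1 + r = 1.0528656 / 1.02800 = 1.024188
After-tax real rate = 1.024188 − 1 → 0.0242.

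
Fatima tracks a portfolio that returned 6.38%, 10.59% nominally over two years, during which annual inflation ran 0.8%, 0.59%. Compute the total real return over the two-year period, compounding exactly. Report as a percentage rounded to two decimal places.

16.03%

Nominal growth factor = 1.0638 × 1.1059 = 1.176456
Price-level growth factor = 1.0080 × 1.0059 = 1.013947
Real growth factor = 1.176456 / 1.013947 = 1.160274
Total real return = 1.160274 − 1 → 16.03%.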